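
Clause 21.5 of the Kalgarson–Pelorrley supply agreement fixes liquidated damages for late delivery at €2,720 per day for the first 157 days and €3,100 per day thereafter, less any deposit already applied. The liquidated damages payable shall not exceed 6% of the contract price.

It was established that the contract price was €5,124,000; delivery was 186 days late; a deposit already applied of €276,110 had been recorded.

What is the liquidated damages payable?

First 157 days: 157 × €2,720 = €427,040
Remaining days: (186 − 157) × €3,100 = €89,900
Accrued per-day damages: €427,040 + €89,900 = €516,940
Less deposit already applied: €516,940 − €276,110 = €240,830
Cap: 6% of €5,124,000 = €307,440
Cap at €307,440: €240,830 is within the cap, no reduction.

€240,830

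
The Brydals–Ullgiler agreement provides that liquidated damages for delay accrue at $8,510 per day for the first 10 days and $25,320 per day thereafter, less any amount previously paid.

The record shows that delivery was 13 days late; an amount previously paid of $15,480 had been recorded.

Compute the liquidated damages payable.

$145,580

First 10 days: 10 × $8,510 = $85,100
Remaining days: (13 − 10) × $25,320 = $75,960
Accrued per-day damages: $85,100 + $75,960 = $161,060
Less amount previously paid: $161,060 − $15,480 = $145,580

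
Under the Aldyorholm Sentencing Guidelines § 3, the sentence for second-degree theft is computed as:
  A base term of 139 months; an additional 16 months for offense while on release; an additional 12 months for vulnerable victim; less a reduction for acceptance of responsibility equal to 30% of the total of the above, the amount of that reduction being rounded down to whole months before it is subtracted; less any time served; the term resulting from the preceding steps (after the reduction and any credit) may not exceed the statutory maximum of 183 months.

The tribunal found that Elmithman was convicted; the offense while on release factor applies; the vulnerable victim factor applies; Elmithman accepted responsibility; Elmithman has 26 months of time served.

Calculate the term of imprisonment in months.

Sentence: 91 months

Offense while on release enhancement: +16 months
Vulnerable victim enhancement: +12 months
Adjusted term: 139 months + 16 months + 12 months = 167 months
Acceptance of responsibility reduction: 30% of 167 months = 50 months (rounded down)
After reduction: 167 − 50 = 117 months
Less time served: 117 months − 26 months = 91 months
Cap at 183 months: 91 months is within the cap, no reduction.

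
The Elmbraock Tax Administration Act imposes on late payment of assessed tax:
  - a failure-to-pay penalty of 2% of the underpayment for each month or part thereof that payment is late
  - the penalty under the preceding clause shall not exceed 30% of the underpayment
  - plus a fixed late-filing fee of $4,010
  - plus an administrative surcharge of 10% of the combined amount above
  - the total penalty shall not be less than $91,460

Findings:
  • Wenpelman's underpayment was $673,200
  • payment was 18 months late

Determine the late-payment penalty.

$226,567

Accrued rate: 2% × 18 = 36%, capped at 30% → 30%
Failure-to-pay penalty: 30% of $673,200 = $201,960
Penalty before surcharge: $201,960 + $4,010 = $205,970
Administrative surcharge: 10% of $205,970 = $20,597
Total penalty: $205,970 + $20,597 = $226,567
Minimum $91,460: $226,567 meets the minimum, no increase.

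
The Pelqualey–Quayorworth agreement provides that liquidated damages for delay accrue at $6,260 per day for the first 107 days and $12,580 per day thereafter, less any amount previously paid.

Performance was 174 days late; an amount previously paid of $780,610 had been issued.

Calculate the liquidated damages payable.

$732,070

First 107 days: 107 × $6,260 = $669,820
Remaining days: (174 − 107) × $12,580 = $842,860
Accrued per-day damages: $669,820 + $842,860 = $1,512,680
Less amount previously paid: $1,512,680 − $780,610 = $732,070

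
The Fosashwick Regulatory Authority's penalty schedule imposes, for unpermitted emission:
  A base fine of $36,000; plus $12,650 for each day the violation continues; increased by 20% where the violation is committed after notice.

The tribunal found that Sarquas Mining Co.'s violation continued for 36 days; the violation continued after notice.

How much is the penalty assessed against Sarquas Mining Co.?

Per-day component: 36 × $12,650 = $455,400
Base plus per-day: $36,000 + $455,400 = $491,400
Enhancement: 20% of $491,400 = $98,280
Enhanced fine: $491,400 + $98,280 = $589,680

$589,680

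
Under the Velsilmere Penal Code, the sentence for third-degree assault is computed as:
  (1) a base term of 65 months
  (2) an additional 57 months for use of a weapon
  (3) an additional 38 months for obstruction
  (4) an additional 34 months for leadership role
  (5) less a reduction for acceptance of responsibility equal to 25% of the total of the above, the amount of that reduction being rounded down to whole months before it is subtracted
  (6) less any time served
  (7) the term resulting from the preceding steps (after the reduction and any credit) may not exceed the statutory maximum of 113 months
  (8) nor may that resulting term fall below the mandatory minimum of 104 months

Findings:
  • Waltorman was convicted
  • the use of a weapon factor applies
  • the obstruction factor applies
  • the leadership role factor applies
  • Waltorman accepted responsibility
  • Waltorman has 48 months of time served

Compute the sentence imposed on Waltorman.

104 months

Use of a weapon enhancement: +57 months
Obstruction enhancement: +38 months
Leadership role enhancement: +34 months
Adjusted term: 65 months + 57 months + 38 months + 34 months = 194 months
Acceptance of responsibility reduction: 25% of 194 months = 48 months (rounded down)
After reduction: 194 − 48 = 146 months
Less time served: 146 months − 48 months = 98 months
Cap at 113 months: 98 months is within the cap, no reduction.
Minimum 104 months: 98 months is below the minimum → 104 months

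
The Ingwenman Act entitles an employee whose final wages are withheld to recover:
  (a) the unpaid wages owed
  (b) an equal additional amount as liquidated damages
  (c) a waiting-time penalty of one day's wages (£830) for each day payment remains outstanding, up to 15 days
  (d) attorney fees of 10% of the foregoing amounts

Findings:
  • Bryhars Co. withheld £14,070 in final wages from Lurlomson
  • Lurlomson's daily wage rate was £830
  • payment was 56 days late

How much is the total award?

Total award: £44,649

Liquidated damages (equal amount): £14,070
Penalty days: min(56, 15) = 15
Waiting-time penalty: 15 × £830 = £12,450
Subtotal: £14,070 + £14,070 + £12,450 = £40,590
Attorney fees: 10% of £40,590 = £4,059
Total award: £40,590 + £4,059 = £44,649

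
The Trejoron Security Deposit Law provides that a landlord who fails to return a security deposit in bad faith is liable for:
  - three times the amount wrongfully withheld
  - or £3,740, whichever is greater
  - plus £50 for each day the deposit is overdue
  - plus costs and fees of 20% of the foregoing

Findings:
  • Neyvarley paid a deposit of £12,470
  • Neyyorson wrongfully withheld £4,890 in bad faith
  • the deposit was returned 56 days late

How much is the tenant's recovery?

Trebled: 3 × £4,890 = £14,670
Minimum £3,740: £14,670 meets the minimum, no increase.
Late-return penalty: 56 × £50 = £2,800
Damages plus late penalty: £14,670 + £2,800 = £17,470
Costs and fees: 20% of £17,470 = £3,494
Total recovery: £17,470 + £3,494 = £20,964

£20,964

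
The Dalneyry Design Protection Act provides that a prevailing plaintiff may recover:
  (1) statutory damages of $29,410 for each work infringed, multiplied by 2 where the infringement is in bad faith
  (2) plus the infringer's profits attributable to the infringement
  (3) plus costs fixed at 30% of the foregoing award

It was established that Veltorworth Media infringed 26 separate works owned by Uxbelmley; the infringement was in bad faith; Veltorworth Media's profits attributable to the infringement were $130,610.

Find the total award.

Statutory damages: 26 × $29,410 = $764,660
Doubled: 2 × $764,660 = $1,529,320
Combined award: $1,529,320 + $130,610 = $1,659,930
Costs: 30% of $1,659,930 = $497,979
Award plus costs: $1,659,930 + $497,979 = $2,157,909

$2,157,909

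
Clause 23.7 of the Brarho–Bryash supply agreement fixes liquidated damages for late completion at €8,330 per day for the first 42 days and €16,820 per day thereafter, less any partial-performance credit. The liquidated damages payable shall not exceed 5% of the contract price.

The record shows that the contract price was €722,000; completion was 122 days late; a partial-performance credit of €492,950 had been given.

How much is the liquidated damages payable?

First 42 days: 42 × €8,330 = €349,860
Remaining days: (122 − 42) × €16,820 = €1,345,600
Accrued per-day damages: €349,860 + €1,345,600 = €1,695,460
Less partial-performance credit: €1,695,460 − €492,950 = €1,202,510
Cap: 5% of €722,000 = €36,100
Cap at €36,100: €1,202,510 exceeds the cap → €36,100

€36,100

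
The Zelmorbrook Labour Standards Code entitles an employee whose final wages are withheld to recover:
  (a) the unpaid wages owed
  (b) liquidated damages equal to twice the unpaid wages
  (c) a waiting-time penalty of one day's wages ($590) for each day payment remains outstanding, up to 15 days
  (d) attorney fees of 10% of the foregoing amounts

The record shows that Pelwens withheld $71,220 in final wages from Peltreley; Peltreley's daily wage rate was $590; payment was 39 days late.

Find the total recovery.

Doubled: 2 × $71,220 = $142,440
Penalty days: min(39, 15) = 15
Waiting-time penalty: 15 × $590 = $8,850
Subtotal: $71,220 + $142,440 + $8,850 = $222,510
Attorney fees: 10% of $222,510 = $22,251
Total award: $222,510 + $22,251 = $244,761

$244,761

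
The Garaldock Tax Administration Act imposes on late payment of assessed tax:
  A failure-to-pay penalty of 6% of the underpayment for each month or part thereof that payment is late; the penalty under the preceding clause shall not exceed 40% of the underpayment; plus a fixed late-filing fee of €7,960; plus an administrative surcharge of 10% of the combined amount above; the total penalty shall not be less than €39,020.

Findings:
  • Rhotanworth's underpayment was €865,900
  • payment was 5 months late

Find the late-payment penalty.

Penalty: €294,503

Accrued rate: 6% × 5 = 30%, capped at 40% → 30%
Failure-to-pay penalty: 30% of €865,900 = €259,770
Penalty before surcharge: €259,770 + €7,960 = €267,730
Administrative surcharge: 10% of €267,730 = €26,773
Total penalty: €267,730 + €26,773 = €294,503
Minimum €39,020: €294,503 meets the minimum, no increase.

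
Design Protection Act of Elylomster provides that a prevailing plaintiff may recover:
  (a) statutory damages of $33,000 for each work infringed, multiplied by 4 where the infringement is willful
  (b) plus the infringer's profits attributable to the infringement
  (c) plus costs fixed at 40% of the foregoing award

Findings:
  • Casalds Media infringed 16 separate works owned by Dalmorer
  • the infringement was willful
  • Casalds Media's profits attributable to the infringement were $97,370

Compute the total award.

Statutory damages: 16 × $33,000 = $528,000
Multiplied by 4: 4 × $528,000 = $2,112,000
Combined award: $2,112,000 + $97,370 = $2,209,370
Costs: 40% of $2,209,370 = $883,748
Award plus costs: $2,209,370 + $883,748 = $3,093,118

Award: $3,093,118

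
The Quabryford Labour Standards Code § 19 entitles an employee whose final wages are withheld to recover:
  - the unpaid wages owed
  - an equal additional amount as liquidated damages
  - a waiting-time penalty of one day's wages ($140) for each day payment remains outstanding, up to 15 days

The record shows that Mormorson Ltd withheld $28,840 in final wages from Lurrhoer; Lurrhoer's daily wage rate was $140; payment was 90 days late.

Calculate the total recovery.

Total award: $59,780

Liquidated damages (equal amount): $28,840
Penalty days: min(90, 15) = 15
Waiting-time penalty: 15 × $140 = $2,100
Total award: $28,840 + $28,840 + $2,100 = $59,780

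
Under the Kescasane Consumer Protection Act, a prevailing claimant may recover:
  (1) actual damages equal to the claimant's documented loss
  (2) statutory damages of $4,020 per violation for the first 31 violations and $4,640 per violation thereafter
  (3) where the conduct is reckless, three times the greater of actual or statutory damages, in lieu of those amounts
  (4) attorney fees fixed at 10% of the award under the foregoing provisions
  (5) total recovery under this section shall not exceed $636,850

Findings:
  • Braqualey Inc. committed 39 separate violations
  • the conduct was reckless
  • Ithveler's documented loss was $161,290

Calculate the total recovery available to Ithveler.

$533,742

First 31 violations: 31 × $4,020 = $124,620
Remaining violations: (39 − 31) × $4,640 = $37,120
Statutory damages: $124,620 + $37,120 = $161,740
Greater of actual damages ($161,290) or statutory damages ($161,740): $161,740
Trebled: 3 × $161,740 = $485,220
Attorney fees: 10% of $485,220 = $48,522
Total before cap: $485,220 + $48,522 = $533,742
Cap at $636,850: $533,742 is within the cap, no reduction.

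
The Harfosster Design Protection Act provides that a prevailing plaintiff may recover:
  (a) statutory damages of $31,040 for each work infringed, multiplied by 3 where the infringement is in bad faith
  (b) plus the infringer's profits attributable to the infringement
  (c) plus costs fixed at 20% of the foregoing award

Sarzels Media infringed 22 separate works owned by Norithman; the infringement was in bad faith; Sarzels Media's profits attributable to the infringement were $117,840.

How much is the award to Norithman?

Award: $2,599,776

Statutory damages: 22 × $31,040 = $682,880
Trebled: 3 × $682,880 = $2,048,640
Combined award: $2,048,640 + $117,840 = $2,166,480
Costs: 20% of $2,166,480 = $433,296
Award plus costs: $2,166,480 + $433,296 = $2,599,776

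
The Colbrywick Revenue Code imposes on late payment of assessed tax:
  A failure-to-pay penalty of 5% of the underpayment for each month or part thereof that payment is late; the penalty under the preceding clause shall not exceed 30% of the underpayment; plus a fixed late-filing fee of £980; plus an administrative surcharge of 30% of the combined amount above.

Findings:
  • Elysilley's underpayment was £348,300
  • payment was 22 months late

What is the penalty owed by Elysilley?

£137,111

Accrued rate: 5% × 22 = 110%, capped at 30% → 30%
Failure-to-pay penalty: 30% of £348,300 = £104,490
Penalty before surcharge: £104,490 + £980 = £105,470
Administrative surcharge: 30% of £105,470 = £31,641
Total penalty: £105,470 + £31,641 = £137,111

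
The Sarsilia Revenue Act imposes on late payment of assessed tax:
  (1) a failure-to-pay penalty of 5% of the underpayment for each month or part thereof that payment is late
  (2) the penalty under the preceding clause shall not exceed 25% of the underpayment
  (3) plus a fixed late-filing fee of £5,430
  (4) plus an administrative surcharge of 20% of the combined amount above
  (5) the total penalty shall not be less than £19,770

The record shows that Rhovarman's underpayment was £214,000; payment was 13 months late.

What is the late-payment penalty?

£70,716

Accrued rate: 5% × 13 = 65%, capped at 25% → 25%
Failure-to-pay penalty: 25% of £214,000 = £53,500
Penalty before surcharge: £53,500 + £5,430 = £58,930
Administrative surcharge: 20% of £58,930 = £11,786
Total penalty: £58,930 + £11,786 = £70,716
Minimum £19,770: £70,716 meets the minimum, no increase.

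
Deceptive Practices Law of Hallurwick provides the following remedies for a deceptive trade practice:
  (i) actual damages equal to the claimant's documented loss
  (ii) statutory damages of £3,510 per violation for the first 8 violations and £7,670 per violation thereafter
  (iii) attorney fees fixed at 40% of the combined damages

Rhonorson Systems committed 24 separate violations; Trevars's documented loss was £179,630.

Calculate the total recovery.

Total recovery: £462,602

First 8 violations: 8 × £3,510 = £28,080
Remaining violations: (24 − 8) × £7,670 = £122,720
Statutory damages: £28,080 + £122,720 = £150,800
Combined damages: £179,630 + £150,800 = £330,430
Attorney fees: 40% of £330,430 = £132,172
Total recovery: £330,430 + £132,172 = £462,602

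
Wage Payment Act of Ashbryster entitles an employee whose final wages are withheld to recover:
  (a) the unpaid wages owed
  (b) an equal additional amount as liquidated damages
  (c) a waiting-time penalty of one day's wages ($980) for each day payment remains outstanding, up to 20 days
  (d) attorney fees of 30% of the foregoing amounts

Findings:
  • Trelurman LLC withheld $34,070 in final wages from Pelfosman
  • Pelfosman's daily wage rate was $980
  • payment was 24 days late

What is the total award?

$114,062

Liquidated damages (equal amount): $34,070
Penalty days: min(24, 20) = 20
Waiting-time penalty: 20 × $980 = $19,600
Subtotal: $34,070 + $34,070 + $19,600 = $87,740
Attorney fees: 30% of $87,740 = $26,322
Total award: $87,740 + $26,322 = $114,062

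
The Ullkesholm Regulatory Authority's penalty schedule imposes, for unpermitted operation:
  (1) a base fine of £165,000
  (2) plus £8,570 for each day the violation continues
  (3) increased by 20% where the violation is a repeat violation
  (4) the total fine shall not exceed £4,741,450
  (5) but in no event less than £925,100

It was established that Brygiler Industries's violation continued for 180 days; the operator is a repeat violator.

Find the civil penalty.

£2,049,120

Per-day component: 180 × £8,570 = £1,542,600
Base plus per-day: £165,000 + £1,542,600 = £1,707,600
Enhancement: 20% of £1,707,600 = £341,520
Enhanced fine: £1,707,600 + £341,520 = £2,049,120
Cap at £4,741,450: £2,049,120 is within the cap, no reduction.
Minimum £925,100: £2,049,120 meets the minimum, no increase.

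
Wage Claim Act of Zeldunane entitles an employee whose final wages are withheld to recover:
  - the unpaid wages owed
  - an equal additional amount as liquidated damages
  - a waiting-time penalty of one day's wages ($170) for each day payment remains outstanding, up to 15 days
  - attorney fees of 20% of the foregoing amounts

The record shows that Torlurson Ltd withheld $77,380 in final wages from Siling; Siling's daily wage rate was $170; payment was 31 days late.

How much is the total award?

$188,772

Liquidated damages (equal amount): $77,380
Penalty days: min(31, 15) = 15
Waiting-time penalty: 15 × $170 = $2,550
Subtotal: $77,380 + $77,380 + $2,550 = $157,310
Attorney fees: 20% of $157,310 = $31,462
Total award: $157,310 + $31,462 = $188,772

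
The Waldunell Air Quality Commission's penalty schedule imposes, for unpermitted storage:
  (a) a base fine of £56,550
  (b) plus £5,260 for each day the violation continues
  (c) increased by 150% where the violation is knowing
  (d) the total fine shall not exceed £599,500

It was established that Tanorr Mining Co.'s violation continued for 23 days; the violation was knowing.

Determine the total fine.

£443,825

Per-day component: 23 × £5,260 = £120,980
Base plus per-day: £56,550 + £120,980 = £177,530
Enhancement: 150% of £177,530 = £266,295
Enhanced fine: £177,530 + £266,295 = £443,825
Cap at £599,500: £443,825 is within the cap, no reduction.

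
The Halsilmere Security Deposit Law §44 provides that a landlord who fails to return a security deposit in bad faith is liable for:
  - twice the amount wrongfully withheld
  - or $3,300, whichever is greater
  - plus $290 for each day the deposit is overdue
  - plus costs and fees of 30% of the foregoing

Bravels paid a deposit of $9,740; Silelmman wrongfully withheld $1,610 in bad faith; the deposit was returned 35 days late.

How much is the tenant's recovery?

$17,485

Doubled: 2 × $1,610 = $3,220
Minimum $3,300: $3,220 is below the minimum → $3,300
Late-return penalty: 35 × $290 = $10,150
Damages plus late penalty: $3,300 + $10,150 = $13,450
Costs and fees: 30% of $13,450 = $4,035
Total recovery: $13,450 + $4,035 = $17,485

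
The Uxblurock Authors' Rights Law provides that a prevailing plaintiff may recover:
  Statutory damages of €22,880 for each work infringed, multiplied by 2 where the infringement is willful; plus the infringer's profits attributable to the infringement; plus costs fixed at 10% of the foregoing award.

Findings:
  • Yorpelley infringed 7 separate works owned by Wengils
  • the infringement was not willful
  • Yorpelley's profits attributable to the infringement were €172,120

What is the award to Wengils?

€365,508

Statutory damages: 7 × €22,880 = €160,160
Infringement not willful: no ×2 enhancement.
Combined award: €160,160 + €172,120 = €332,280
Costs: 10% of €332,280 = €33,228
Award plus costs: €332,280 + €33,228 = €365,508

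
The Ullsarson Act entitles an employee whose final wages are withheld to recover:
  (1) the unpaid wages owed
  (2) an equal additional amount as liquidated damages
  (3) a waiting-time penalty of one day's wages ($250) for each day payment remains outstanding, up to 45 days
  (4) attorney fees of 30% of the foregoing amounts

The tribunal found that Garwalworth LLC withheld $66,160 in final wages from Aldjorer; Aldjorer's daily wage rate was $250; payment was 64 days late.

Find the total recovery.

$186,641

Liquidated damages (equal amount): $66,160
Penalty days: min(64, 45) = 45
Waiting-time penalty: 45 × $250 = $11,250
Subtotal: $66,160 + $66,160 + $11,250 = $143,570
Attorney fees: 30% of $143,570 = $43,071
Total award: $143,570 + $43,071 = $186,641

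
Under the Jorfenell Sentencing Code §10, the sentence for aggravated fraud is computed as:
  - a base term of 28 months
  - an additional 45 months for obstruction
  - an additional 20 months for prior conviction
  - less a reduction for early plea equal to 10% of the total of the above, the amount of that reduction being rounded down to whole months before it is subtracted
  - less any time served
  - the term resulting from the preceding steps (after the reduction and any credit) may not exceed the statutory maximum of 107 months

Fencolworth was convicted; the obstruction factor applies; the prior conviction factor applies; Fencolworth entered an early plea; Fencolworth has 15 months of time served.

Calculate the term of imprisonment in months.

69 months

Obstruction enhancement: +45 months
Prior conviction enhancement: +20 months
Adjusted term: 28 months + 45 months + 20 months = 93 months
Early plea reduction: 10% of 93 months = 9 months (rounded down)
After reduction: 93 − 9 = 84 months
Less time served: 84 months − 15 months = 69 months
Cap at 107 months: 69 months is within the cap, no reduction.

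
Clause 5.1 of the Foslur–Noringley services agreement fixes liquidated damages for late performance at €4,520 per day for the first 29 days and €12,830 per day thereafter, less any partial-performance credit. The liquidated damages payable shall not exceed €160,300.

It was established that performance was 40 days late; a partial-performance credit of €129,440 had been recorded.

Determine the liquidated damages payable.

First 29 days: 29 × €4,520 = €131,080
Remaining days: (40 − 29) × €12,830 = €141,130
Accrued per-day damages: €131,080 + €141,130 = €272,210
Less partial-performance credit: €272,210 − €129,440 = €142,770
Cap at €160,300: €142,770 is within the cap, no reduction.

Liquidated damages: €142,770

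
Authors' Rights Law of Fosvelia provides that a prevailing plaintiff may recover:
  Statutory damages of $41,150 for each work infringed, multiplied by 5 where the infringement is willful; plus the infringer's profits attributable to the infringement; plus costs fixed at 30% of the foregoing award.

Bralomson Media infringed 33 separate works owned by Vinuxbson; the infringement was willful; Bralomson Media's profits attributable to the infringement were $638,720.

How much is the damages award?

$9,657,011

Statutory damages: 33 × $41,150 = $1,357,950
Multiplied by 5: 5 × $1,357,950 = $6,789,750
Combined award: $6,789,750 + $638,720 = $7,428,470
Costs: 30% of $7,428,470 = $2,228,541
Award plus costs: $7,428,470 + $2,228,541 = $9,657,011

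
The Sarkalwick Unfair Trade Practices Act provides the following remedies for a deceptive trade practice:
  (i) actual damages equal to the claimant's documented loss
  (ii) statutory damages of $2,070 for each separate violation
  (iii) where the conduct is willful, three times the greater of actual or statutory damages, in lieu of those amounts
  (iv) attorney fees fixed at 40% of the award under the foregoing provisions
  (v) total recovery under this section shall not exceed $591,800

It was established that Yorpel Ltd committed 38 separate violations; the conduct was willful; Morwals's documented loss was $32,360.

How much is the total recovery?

$330,372

Statutory damages: 38 × $2,070 = $78,660
Greater of actual damages ($32,360) or statutory damages ($78,660): $78,660
Trebled: 3 × $78,660 = $235,980
Attorney fees: 40% of $235,980 = $94,392
Total before cap: $235,980 + $94,392 = $330,372
Cap at $591,800: $330,372 is within the cap, no reduction.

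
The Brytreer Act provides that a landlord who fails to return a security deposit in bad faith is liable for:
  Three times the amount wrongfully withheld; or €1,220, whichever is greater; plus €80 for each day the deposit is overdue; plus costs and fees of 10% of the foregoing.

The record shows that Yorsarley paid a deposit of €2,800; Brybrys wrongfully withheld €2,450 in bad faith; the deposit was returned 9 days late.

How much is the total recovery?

Trebled: 3 × €2,450 = €7,350
Minimum €1,220: €7,350 meets the minimum, no increase.
Late-return penalty: 9 × €80 = €720
Damages plus late penalty: €7,350 + €720 = €8,070
Costs and fees: 10% of €8,070 = €807
Total recovery: €8,070 + €807 = €8,877

€8,877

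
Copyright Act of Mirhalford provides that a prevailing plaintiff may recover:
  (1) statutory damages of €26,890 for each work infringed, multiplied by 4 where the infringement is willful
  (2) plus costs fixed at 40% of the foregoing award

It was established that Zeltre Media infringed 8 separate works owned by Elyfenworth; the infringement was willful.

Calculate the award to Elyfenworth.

Statutory damages: 8 × €26,890 = €215,120
Multiplied by 4: 4 × €215,120 = €860,480
Costs: 40% of €860,480 = €344,192
Award plus costs: €860,480 + €344,192 = €1,204,672

€1,204,672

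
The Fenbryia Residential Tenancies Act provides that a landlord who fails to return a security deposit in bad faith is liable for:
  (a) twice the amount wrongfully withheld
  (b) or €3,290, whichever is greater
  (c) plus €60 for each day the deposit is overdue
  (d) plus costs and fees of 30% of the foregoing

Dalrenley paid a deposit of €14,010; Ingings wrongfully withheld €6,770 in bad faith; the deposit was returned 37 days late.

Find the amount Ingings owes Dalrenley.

Doubled: 2 × €6,770 = €13,540
Minimum €3,290: €13,540 meets the minimum, no increase.
Late-return penalty: 37 × €60 = €2,220
Damages plus late penalty: €13,540 + €2,220 = €15,760
Costs and fees: 30% of €15,760 = €4,728
Total recovery: €15,760 + €4,728 = €20,488

€20,488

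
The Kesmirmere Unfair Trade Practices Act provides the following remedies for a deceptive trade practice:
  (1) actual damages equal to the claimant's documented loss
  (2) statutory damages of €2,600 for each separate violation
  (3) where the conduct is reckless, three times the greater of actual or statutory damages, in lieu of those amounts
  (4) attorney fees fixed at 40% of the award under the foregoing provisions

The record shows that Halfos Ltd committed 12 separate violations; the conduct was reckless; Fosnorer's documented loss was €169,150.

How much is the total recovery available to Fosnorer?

€710,430

Statutory damages: 12 × €2,600 = €31,200
Greater of actual damages (€169,150) or statutory damages (€31,200): €169,150
Trebled: 3 × €169,150 = €507,450
Attorney fees: 40% of €507,450 = €202,980
Total recovery: €507,450 + €202,980 = €710,430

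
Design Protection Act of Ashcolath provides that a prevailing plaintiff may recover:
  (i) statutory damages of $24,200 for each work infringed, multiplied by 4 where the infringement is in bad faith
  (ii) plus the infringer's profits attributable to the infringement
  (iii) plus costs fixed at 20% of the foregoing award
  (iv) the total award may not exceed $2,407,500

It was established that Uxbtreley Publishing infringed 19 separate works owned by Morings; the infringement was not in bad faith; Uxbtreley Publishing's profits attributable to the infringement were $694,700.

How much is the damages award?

$1,385,400

Statutory damages: 19 × $24,200 = $459,800
Infringement not in bad faith: no ×4 enhancement.
Combined award: $459,800 + $694,700 = $1,154,500
Costs: 20% of $1,154,500 = $230,900
Award plus costs: $1,154,500 + $230,900 = $1,385,400
Cap at $2,407,500: $1,385,400 is within the cap, no reduction.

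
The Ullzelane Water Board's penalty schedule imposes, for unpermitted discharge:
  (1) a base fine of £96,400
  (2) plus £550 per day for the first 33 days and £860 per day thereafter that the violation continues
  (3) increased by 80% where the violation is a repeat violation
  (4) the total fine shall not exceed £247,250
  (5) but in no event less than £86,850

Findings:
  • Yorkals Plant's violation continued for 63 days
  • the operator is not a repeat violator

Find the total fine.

First 33 days: 33 × £550 = £18,150
Remaining days: (63 − 33) × £860 = £25,800
Per-day component: £18,150 + £25,800 = £43,950
Base plus per-day: £96,400 + £43,950 = £140,350
The operator is not a repeat violator: no 80% increase.
Cap at £247,250: £140,350 is within the cap, no reduction.
Minimum £86,850: £140,350 meets the minimum, no increase.

£140,350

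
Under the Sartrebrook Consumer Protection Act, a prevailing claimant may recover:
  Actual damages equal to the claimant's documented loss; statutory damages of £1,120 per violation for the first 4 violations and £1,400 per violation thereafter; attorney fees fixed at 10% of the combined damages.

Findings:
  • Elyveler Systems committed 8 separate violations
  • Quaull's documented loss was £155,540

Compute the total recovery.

First 4 violations: 4 × £1,120 = £4,480
Remaining violations: (8 − 4) × £1,400 = £5,600
Statutory damages: £4,480 + £5,600 = £10,080
Combined damages: £155,540 + £10,080 = £165,620
Attorney fees: 10% of £165,620 = £16,562
Total recovery: £165,620 + £16,562 = £182,182

£182,182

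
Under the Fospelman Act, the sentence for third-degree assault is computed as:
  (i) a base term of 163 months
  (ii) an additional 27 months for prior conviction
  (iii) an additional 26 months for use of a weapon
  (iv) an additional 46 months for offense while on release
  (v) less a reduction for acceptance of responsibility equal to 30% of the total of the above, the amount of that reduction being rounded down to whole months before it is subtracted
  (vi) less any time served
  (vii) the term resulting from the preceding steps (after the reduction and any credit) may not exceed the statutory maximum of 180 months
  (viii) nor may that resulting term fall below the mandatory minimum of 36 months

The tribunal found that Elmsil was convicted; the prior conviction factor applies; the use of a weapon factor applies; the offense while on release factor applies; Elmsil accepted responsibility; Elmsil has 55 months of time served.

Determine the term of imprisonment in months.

Prior conviction enhancement: +27 months
Use of a weapon enhancement: +26 months
Offense while on release enhancement: +46 months
Adjusted term: 163 months + 27 months + 26 months + 46 months = 262 months
Acceptance of responsibility reduction: 30% of 262 months = 78 months (rounded down)
After reduction: 262 − 78 = 184 months
Less time served: 184 months − 55 months = 129 months
Cap at 180 months: 129 months is within the cap, no reduction.
Minimum 36 months: 129 months meets the minimum, no increase.

129 months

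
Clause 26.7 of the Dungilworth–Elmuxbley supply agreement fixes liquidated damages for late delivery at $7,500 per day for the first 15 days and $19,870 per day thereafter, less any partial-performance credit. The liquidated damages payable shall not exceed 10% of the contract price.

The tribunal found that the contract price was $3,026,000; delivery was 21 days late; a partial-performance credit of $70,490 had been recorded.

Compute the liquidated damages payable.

$161,230

First 15 days: 15 × $7,500 = $112,500
Remaining days: (21 − 15) × $19,870 = $119,220
Accrued per-day damages: $112,500 + $119,220 = $231,720
Less partial-performance credit: $231,720 − $70,490 = $161,230
Cap: 10% of $3,026,000 = $302,600
Cap at $302,600: $161,230 is within the cap, no reduction.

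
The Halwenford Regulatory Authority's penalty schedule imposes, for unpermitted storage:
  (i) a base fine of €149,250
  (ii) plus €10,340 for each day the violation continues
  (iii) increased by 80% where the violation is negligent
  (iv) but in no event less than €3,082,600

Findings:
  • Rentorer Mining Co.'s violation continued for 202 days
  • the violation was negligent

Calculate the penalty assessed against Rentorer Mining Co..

Per-day component: 202 × €10,340 = €2,088,680
Base plus per-day: €149,250 + €2,088,680 = €2,237,930
Enhancement: 80% of €2,237,930 = €1,790,344
Enhanced fine: €2,237,930 + €1,790,344 = €4,028,274
Minimum €3,082,600: €4,028,274 meets the minimum, no increase.

€4,028,274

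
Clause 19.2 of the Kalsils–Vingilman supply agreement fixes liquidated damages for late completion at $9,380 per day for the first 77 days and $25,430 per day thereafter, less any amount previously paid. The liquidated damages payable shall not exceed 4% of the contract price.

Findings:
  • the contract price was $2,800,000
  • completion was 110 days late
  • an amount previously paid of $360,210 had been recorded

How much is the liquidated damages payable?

First 77 days: 77 × $9,380 = $722,260
Remaining days: (110 − 77) × $25,430 = $839,190
Accrued per-day damages: $722,260 + $839,190 = $1,561,450
Less amount previously paid: $1,561,450 − $360,210 = $1,201,240
Cap: 4% of $2,800,000 = $112,000
Cap at $112,000: $1,201,240 exceeds the cap → $112,000

$112,000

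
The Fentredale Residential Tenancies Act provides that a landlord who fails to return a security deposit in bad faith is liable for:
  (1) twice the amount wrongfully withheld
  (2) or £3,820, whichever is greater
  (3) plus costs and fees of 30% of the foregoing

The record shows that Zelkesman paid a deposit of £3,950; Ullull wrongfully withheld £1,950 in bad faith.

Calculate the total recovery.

£5,070

Doubled: 2 × £1,950 = £3,900
Minimum £3,820: £3,900 meets the minimum, no increase.
Costs and fees: 30% of £3,900 = £1,170
Total recovery: £3,900 + £1,170 = £5,070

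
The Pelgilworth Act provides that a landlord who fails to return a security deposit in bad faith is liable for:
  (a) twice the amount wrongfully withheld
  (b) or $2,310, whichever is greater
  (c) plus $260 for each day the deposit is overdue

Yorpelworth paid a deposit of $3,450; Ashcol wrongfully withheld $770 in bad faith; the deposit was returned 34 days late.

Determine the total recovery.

$11,150

Doubled: 2 × $770 = $1,540
Minimum $2,310: $1,540 is below the minimum → $2,310
Late-return penalty: 34 × $260 = $8,840
Damages plus late penalty: $2,310 + $8,840 = $11,150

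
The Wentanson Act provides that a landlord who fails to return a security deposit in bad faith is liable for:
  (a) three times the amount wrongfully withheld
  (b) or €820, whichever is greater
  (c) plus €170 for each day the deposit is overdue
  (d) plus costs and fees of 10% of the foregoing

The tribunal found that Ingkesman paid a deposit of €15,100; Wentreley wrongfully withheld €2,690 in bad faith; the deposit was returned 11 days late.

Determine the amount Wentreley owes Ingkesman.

Trebled: 3 × €2,690 = €8,070
Minimum €820: €8,070 meets the minimum, no increase.
Late-return penalty: 11 × €170 = €1,870
Damages plus late penalty: €8,070 + €1,870 = €9,940
Costs and fees: 10% of €9,940 = €994
Total recovery: €9,940 + €994 = €10,934

€10,934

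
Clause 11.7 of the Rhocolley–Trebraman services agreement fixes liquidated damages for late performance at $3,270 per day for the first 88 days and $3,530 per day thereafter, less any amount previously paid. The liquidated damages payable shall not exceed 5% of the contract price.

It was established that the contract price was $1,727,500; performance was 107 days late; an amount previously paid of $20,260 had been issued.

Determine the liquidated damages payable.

First 88 days: 88 × $3,270 = $287,760
Remaining days: (107 − 88) × $3,530 = $67,070
Accrued per-day damages: $287,760 + $67,070 = $354,830
Less amount previously paid: $354,830 − $20,260 = $334,570
Cap: 5% of $1,727,500 = $86,375
Cap at $86,375: $334,570 exceeds the cap → $86,375

$86,375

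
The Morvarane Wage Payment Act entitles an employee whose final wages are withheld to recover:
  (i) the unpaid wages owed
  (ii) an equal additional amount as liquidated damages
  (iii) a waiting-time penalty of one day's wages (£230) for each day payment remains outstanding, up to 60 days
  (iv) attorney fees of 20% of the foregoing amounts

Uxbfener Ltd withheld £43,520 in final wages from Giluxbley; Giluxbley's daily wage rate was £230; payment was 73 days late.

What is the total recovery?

£121,008

Liquidated damages (equal amount): £43,520
Penalty days: min(73, 60) = 60
Waiting-time penalty: 60 × £230 = £13,800
Subtotal: £43,520 + £43,520 + £13,800 = £100,840
Attorney fees: 20% of £100,840 = £20,168
Total award: £100,840 + £20,168 = £121,008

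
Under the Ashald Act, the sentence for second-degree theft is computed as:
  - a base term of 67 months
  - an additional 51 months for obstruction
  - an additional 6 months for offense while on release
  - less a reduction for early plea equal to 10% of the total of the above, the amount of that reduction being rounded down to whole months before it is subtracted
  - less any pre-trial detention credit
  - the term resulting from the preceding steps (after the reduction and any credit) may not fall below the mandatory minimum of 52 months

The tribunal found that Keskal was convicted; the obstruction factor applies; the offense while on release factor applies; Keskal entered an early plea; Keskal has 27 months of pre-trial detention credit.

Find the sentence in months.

Obstruction enhancement: +51 months
Offense while on release enhancement: +6 months
Adjusted term: 67 months + 51 months + 6 months = 124 months
Early plea reduction: 10% of 124 months = 12 months (rounded down)
After reduction: 124 − 12 = 112 months
Less pre-trial detention credit: 112 months − 27 months = 85 months
Minimum 52 months: 85 months meets the minimum, no increase.

85 months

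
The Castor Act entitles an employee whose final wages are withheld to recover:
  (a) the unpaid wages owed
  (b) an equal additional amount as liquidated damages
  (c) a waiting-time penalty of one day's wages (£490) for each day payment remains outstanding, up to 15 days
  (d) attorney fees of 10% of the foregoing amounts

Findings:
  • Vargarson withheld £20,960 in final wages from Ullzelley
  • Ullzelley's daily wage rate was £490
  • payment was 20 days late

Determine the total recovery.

Liquidated damages (equal amount): £20,960
Penalty days: min(20, 15) = 15
Waiting-time penalty: 15 × £490 = £7,350
Subtotal: £20,960 + £20,960 + £7,350 = £49,270
Attorney fees: 10% of £49,270 = £4,927
Total award: £49,270 + £4,927 = £54,197

£54,197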